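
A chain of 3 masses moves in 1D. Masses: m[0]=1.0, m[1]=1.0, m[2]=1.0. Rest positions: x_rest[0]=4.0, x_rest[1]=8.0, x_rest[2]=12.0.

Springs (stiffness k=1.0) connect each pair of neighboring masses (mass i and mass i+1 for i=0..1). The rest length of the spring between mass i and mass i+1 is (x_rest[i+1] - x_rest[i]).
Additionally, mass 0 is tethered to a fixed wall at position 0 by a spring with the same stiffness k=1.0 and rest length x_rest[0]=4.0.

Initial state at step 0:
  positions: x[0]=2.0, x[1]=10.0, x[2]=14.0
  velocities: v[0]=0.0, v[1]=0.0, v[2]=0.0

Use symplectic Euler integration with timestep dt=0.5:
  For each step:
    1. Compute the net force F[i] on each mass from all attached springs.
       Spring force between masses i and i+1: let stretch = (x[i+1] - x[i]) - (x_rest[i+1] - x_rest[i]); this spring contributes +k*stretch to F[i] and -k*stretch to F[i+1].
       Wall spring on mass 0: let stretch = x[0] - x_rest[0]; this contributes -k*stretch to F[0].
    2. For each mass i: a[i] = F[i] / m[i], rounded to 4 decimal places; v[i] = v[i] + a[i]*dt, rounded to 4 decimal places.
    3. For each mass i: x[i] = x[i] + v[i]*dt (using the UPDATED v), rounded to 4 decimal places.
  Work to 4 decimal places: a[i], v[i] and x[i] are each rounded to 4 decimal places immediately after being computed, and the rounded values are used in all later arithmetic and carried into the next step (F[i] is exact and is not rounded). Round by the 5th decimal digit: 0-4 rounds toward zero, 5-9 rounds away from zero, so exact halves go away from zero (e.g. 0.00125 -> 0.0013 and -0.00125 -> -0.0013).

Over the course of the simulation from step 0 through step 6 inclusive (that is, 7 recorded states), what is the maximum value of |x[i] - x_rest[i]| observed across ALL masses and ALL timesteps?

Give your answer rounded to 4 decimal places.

Step 0: x=[2.0000 10.0000 14.0000] v=[0.0000 0.0000 0.0000]
Step 1: x=[3.5000 9.0000 14.0000] v=[3.0000 -2.0000 0.0000]
Step 2: x=[5.5000 7.8750 13.7500] v=[4.0000 -2.2500 -0.5000]
Step 3: x=[6.7188 7.6250 13.0313] v=[2.4375 -0.5000 -1.4375]
Step 4: x=[6.4844 8.5001 11.9610] v=[-0.4688 1.7501 -2.1407]
Step 5: x=[5.1328 9.7365 11.0254] v=[-2.7032 2.4727 -1.8712]
Step 6: x=[3.6489 10.1442 10.7676] v=[-2.9678 0.8153 -0.5157]
Max displacement = 2.7188

Answer: 2.7188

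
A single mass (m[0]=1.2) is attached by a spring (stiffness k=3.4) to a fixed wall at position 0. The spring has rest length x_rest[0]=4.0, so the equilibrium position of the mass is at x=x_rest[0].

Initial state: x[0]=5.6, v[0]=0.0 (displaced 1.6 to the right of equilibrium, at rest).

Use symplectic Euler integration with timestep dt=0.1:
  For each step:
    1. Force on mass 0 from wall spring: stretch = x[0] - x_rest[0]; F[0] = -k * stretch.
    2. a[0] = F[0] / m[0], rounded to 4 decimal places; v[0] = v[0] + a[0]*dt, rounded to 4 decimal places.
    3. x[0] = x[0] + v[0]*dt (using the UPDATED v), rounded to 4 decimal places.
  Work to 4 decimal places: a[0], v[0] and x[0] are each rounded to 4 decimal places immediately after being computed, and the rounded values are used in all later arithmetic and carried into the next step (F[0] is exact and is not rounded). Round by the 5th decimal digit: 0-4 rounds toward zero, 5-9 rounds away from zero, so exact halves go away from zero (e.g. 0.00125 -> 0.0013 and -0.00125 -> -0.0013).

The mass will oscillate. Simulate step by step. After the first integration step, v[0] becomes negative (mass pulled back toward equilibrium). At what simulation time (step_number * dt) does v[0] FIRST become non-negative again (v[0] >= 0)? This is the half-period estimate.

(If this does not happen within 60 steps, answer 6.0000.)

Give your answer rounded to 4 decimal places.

Step 0: x=[5.6000] v=[0.0000]
Step 1: x=[5.5547] v=[-0.4533]
Step 2: x=[5.4653] v=[-0.8938]
Step 3: x=[5.3344] v=[-1.3090]
Step 4: x=[5.1657] v=[-1.6871]
Step 5: x=[4.9640] v=[-2.0174]
Step 6: x=[4.7350] v=[-2.2905]
Step 7: x=[4.4851] v=[-2.4988]
Step 8: x=[4.2215] v=[-2.6363]
Step 9: x=[3.9516] v=[-2.6991]
Step 10: x=[3.6831] v=[-2.6854]
Step 11: x=[3.4235] v=[-2.5956]
Step 12: x=[3.1803] v=[-2.4323]
Step 13: x=[2.9603] v=[-2.2001]
Step 14: x=[2.7698] v=[-1.9055]
Step 15: x=[2.6141] v=[-1.5569]
Step 16: x=[2.4977] v=[-1.1642]
Step 17: x=[2.4238] v=[-0.7386]
Step 18: x=[2.3946] v=[-0.2920]
Step 19: x=[2.4109] v=[0.1629]
First v>=0 after going negative at step 19, time=1.9000

Answer: 1.9000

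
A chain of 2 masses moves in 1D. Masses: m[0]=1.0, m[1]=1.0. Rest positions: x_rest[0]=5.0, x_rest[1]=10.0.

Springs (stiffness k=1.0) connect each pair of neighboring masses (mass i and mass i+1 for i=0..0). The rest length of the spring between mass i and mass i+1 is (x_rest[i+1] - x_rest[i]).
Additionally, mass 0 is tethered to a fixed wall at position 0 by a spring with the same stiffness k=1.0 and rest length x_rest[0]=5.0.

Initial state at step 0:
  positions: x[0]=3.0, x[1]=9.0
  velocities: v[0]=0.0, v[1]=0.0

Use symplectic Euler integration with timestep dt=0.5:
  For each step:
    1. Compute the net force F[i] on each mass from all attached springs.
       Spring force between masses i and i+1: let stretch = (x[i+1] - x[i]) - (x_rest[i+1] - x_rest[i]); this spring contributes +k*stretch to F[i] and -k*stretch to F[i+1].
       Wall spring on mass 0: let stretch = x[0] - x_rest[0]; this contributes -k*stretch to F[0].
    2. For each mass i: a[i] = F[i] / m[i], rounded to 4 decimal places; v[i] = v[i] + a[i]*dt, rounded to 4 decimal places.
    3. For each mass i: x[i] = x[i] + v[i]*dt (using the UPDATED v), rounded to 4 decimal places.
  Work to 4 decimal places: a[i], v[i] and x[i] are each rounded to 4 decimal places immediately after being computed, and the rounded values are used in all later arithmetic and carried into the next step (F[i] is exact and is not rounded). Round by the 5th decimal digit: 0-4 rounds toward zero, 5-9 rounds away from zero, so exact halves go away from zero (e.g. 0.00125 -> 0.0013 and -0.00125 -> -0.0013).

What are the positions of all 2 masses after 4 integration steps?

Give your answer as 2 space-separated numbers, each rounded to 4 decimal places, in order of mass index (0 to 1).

Answer: 5.7227 9.1603

Derivation:
Step 0: x=[3.0000 9.0000] v=[0.0000 0.0000]
Step 1: x=[3.7500 8.7500] v=[1.5000 -0.5000]
Step 2: x=[4.8125 8.5000] v=[2.1250 -0.5000]
Step 3: x=[5.5938 8.5782] v=[1.5625 0.1563]
Step 4: x=[5.7227 9.1603] v=[0.2578 1.1641]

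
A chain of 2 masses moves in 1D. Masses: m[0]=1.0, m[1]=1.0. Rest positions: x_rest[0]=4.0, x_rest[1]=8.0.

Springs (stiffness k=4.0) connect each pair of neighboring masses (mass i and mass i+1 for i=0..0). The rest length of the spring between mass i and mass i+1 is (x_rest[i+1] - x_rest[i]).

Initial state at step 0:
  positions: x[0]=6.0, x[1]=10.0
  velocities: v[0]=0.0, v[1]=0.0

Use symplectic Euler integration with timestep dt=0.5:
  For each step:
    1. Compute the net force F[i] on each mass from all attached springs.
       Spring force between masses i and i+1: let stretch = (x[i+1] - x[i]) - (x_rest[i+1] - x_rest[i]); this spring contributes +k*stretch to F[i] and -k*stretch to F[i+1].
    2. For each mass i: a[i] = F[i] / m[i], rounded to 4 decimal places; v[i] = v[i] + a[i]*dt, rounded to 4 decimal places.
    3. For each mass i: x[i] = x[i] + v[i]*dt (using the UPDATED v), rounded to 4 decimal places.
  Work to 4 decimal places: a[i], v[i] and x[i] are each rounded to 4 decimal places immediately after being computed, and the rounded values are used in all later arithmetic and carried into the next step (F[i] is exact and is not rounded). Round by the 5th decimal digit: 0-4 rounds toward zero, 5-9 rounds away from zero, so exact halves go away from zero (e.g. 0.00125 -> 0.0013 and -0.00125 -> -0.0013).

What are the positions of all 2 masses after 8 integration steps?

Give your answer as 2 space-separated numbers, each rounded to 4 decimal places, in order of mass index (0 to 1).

Step 0: x=[6.0000 10.0000] v=[0.0000 0.0000]
Step 1: x=[6.0000 10.0000] v=[0.0000 0.0000]
Step 2: x=[6.0000 10.0000] v=[0.0000 0.0000]
Step 3: x=[6.0000 10.0000] v=[0.0000 0.0000]
Step 4: x=[6.0000 10.0000] v=[0.0000 0.0000]
Step 5: x=[6.0000 10.0000] v=[0.0000 0.0000]
Step 6: x=[6.0000 10.0000] v=[0.0000 0.0000]
Step 7: x=[6.0000 10.0000] v=[0.0000 0.0000]
Step 8: x=[6.0000 10.0000] v=[0.0000 0.0000]

Answer: 6.0000 10.0000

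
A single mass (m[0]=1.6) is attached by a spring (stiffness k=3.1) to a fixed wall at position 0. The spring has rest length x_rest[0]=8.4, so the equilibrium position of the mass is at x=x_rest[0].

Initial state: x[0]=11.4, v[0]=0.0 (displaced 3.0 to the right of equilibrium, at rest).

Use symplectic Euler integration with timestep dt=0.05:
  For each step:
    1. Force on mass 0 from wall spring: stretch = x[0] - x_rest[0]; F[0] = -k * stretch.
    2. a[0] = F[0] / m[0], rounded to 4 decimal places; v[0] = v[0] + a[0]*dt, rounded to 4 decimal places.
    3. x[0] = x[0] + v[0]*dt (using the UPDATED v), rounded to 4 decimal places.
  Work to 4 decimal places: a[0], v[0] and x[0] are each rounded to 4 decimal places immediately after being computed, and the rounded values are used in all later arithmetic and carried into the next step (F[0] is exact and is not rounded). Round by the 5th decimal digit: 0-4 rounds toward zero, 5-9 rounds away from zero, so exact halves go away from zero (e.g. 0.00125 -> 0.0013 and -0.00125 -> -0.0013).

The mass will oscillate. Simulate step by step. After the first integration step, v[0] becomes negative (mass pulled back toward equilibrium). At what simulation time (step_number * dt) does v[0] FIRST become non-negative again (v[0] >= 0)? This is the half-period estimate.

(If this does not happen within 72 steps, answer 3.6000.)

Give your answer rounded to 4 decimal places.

Answer: 2.3000

Derivation:
Step 0: x=[11.4000] v=[0.0000]
Step 1: x=[11.3855] v=[-0.2906]
Step 2: x=[11.3565] v=[-0.5798]
Step 3: x=[11.3132] v=[-0.8662]
Step 4: x=[11.2558] v=[-1.1484]
Step 5: x=[11.1845] v=[-1.4251]
Step 6: x=[11.0998] v=[-1.6949]
Step 7: x=[11.0020] v=[-1.9564]
Step 8: x=[10.8916] v=[-2.2085]
Step 9: x=[10.7691] v=[-2.4499]
Step 10: x=[10.6351] v=[-2.6794]
Step 11: x=[10.4903] v=[-2.8959]
Step 12: x=[10.3354] v=[-3.0984]
Step 13: x=[10.1711] v=[-3.2859]
Step 14: x=[9.9982] v=[-3.4575]
Step 15: x=[9.8176] v=[-3.6123]
Step 16: x=[9.6301] v=[-3.7496]
Step 17: x=[9.4367] v=[-3.8688]
Step 18: x=[9.2382] v=[-3.9692]
Step 19: x=[9.0357] v=[-4.0504]
Step 20: x=[8.8301] v=[-4.1120]
Step 21: x=[8.6224] v=[-4.1537]
Step 22: x=[8.4136] v=[-4.1752]
Step 23: x=[8.2048] v=[-4.1765]
Step 24: x=[7.9969] v=[-4.1576]
Step 25: x=[7.7910] v=[-4.1186]
Step 26: x=[7.5880] v=[-4.0596]
Step 27: x=[7.3890] v=[-3.9809]
Step 28: x=[7.1949] v=[-3.8830]
Step 29: x=[7.0066] v=[-3.7663]
Step 30: x=[6.8250] v=[-3.6313]
Step 31: x=[6.6511] v=[-3.4787]
Step 32: x=[6.4856] v=[-3.3093]
Step 33: x=[6.3294] v=[-3.1238]
Step 34: x=[6.1832] v=[-2.9232]
Step 35: x=[6.0478] v=[-2.7084]
Step 36: x=[5.9238] v=[-2.4805]
Step 37: x=[5.8118] v=[-2.2406]
Step 38: x=[5.7123] v=[-1.9899]
Step 39: x=[5.6258] v=[-1.7295]
Step 40: x=[5.5528] v=[-1.4608]
Step 41: x=[5.4936] v=[-1.1850]
Step 42: x=[5.4484] v=[-0.9034]
Step 43: x=[5.4175] v=[-0.6175]
Step 44: x=[5.4011] v=[-0.3286]
Step 45: x=[5.3992] v=[-0.0381]
Step 46: x=[5.4118] v=[0.2526]
First v>=0 after going negative at step 46, time=2.3000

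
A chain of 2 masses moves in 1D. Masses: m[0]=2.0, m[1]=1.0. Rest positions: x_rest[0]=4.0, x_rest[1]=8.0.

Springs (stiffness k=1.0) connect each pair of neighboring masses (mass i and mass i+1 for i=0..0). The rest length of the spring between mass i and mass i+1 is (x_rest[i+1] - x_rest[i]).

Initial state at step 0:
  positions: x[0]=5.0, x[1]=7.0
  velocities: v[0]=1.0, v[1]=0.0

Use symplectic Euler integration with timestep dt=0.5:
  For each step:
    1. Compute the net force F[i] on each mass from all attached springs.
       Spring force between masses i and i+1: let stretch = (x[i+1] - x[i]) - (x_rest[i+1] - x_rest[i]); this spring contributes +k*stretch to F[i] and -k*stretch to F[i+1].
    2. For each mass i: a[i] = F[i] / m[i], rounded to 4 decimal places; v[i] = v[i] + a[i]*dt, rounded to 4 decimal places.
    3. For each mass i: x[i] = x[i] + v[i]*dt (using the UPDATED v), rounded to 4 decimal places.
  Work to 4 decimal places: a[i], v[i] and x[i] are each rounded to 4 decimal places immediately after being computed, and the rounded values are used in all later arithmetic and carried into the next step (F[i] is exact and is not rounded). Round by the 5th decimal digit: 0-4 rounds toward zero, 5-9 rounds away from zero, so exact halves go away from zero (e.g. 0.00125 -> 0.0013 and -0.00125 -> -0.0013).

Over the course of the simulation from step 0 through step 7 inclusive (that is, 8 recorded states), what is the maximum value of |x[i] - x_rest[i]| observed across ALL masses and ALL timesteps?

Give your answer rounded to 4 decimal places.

Answer: 3.5194

Derivation:
Step 0: x=[5.0000 7.0000] v=[1.0000 0.0000]
Step 1: x=[5.2500 7.5000] v=[0.5000 1.0000]
Step 2: x=[5.2813 8.4375] v=[0.0625 1.8750]
Step 3: x=[5.2071 9.5860] v=[-0.1485 2.2969]
Step 4: x=[5.1802 10.6398] v=[-0.0538 2.1075]
Step 5: x=[5.3358 11.3287] v=[0.3111 1.3777]
Step 6: x=[5.7405 11.5194] v=[0.8094 0.3813]
Step 7: x=[6.3676 11.2653] v=[1.2542 -0.5082]
Max displacement = 3.5194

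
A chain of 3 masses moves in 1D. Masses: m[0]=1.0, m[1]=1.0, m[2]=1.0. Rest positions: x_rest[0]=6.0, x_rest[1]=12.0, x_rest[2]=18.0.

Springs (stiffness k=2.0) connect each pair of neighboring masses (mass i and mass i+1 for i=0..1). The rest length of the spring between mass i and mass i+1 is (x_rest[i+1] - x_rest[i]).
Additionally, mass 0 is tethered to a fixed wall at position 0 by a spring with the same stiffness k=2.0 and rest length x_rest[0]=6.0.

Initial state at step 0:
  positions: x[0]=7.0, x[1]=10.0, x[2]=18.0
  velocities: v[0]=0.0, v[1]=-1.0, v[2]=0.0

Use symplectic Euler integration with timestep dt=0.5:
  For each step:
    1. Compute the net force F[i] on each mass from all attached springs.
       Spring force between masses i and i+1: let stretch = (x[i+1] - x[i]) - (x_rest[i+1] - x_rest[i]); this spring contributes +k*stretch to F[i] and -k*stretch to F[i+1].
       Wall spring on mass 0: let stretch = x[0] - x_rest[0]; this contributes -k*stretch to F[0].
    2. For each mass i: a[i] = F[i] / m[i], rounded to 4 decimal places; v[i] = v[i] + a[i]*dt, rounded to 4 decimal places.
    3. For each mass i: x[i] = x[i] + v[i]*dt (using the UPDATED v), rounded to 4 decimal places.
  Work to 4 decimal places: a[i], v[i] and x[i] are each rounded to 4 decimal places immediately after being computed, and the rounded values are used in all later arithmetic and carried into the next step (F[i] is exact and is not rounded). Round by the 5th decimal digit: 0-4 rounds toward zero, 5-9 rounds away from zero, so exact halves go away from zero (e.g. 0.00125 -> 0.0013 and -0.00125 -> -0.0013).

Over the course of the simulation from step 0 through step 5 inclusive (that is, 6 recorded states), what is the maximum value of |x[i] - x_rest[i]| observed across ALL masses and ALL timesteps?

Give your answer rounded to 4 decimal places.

Step 0: x=[7.0000 10.0000 18.0000] v=[0.0000 -1.0000 0.0000]
Step 1: x=[5.0000 12.0000 17.0000] v=[-4.0000 4.0000 -2.0000]
Step 2: x=[4.0000 13.0000 16.5000] v=[-2.0000 2.0000 -1.0000]
Step 3: x=[5.5000 11.2500 17.2500] v=[3.0000 -3.5000 1.5000]
Step 4: x=[7.1250 9.6250 18.0000] v=[3.2500 -3.2500 1.5000]
Step 5: x=[6.4375 10.9375 17.5625] v=[-1.3750 2.6250 -0.8750]
Max displacement = 2.3750

Answer: 2.3750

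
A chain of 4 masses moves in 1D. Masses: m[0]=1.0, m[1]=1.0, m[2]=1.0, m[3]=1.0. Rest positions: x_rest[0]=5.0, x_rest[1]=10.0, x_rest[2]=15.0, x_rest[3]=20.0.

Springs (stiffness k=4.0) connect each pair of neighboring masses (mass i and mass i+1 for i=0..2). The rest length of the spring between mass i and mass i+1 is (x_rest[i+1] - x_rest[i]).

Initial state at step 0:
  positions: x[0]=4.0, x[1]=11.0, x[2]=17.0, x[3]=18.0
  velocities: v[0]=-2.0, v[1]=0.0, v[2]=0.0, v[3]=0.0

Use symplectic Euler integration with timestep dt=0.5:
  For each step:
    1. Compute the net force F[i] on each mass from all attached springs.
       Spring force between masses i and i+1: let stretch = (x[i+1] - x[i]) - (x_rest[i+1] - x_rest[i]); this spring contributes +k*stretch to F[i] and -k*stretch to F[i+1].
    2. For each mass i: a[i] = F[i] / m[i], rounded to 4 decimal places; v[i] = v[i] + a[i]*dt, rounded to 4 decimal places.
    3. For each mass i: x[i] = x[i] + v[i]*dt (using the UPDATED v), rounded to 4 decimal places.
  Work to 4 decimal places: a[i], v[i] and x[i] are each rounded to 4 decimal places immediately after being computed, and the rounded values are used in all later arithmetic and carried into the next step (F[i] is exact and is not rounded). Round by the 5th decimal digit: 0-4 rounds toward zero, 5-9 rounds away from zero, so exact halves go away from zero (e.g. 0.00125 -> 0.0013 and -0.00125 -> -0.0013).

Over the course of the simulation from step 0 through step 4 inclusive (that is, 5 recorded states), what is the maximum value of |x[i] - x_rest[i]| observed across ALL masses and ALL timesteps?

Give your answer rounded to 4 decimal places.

Step 0: x=[4.0000 11.0000 17.0000 18.0000] v=[-2.0000 0.0000 0.0000 0.0000]
Step 1: x=[5.0000 10.0000 12.0000 22.0000] v=[2.0000 -2.0000 -10.0000 8.0000]
Step 2: x=[6.0000 6.0000 15.0000 21.0000] v=[2.0000 -8.0000 6.0000 -2.0000]
Step 3: x=[2.0000 11.0000 15.0000 19.0000] v=[-8.0000 10.0000 0.0000 -4.0000]
Step 4: x=[2.0000 11.0000 15.0000 18.0000] v=[0.0000 0.0000 0.0000 -2.0000]
Max displacement = 4.0000

Answer: 4.0000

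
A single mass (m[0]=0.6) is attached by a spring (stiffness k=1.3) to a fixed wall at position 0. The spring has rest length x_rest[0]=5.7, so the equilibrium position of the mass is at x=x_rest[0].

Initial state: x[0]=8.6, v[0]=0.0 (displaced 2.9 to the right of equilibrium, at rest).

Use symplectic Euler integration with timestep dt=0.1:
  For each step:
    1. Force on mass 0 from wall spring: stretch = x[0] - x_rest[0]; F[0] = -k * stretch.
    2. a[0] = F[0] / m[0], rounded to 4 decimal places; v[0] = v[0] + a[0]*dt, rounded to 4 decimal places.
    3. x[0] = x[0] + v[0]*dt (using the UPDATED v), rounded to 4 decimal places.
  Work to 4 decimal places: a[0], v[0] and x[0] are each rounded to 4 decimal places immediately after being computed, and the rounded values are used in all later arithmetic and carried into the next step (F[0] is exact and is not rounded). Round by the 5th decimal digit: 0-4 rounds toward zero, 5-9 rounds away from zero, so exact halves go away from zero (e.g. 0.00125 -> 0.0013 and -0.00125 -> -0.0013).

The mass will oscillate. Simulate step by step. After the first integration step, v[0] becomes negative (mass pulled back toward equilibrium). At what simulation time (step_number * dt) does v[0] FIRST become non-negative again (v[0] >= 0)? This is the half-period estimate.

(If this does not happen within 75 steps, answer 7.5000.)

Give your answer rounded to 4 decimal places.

Step 0: x=[8.6000] v=[0.0000]
Step 1: x=[8.5372] v=[-0.6283]
Step 2: x=[8.4129] v=[-1.2430]
Step 3: x=[8.2298] v=[-1.8308]
Step 4: x=[7.9919] v=[-2.3789]
Step 5: x=[7.7044] v=[-2.8755]
Step 6: x=[7.3734] v=[-3.3098]
Step 7: x=[7.0062] v=[-3.6724]
Step 8: x=[6.6107] v=[-3.9554]
Step 9: x=[6.1954] v=[-4.1527]
Step 10: x=[5.7694] v=[-4.2600]
Step 11: x=[5.3419] v=[-4.2750]
Step 12: x=[4.9222] v=[-4.1974]
Step 13: x=[4.5193] v=[-4.0289]
Step 14: x=[4.1420] v=[-3.7731]
Step 15: x=[3.7985] v=[-3.4355]
Step 16: x=[3.4962] v=[-3.0235]
Step 17: x=[3.2416] v=[-2.5460]
Step 18: x=[3.0403] v=[-2.0134]
Step 19: x=[2.8966] v=[-1.4371]
Step 20: x=[2.8136] v=[-0.8297]
Step 21: x=[2.7932] v=[-0.2043]
Step 22: x=[2.8358] v=[0.4255]
First v>=0 after going negative at step 22, time=2.2000

Answer: 2.2000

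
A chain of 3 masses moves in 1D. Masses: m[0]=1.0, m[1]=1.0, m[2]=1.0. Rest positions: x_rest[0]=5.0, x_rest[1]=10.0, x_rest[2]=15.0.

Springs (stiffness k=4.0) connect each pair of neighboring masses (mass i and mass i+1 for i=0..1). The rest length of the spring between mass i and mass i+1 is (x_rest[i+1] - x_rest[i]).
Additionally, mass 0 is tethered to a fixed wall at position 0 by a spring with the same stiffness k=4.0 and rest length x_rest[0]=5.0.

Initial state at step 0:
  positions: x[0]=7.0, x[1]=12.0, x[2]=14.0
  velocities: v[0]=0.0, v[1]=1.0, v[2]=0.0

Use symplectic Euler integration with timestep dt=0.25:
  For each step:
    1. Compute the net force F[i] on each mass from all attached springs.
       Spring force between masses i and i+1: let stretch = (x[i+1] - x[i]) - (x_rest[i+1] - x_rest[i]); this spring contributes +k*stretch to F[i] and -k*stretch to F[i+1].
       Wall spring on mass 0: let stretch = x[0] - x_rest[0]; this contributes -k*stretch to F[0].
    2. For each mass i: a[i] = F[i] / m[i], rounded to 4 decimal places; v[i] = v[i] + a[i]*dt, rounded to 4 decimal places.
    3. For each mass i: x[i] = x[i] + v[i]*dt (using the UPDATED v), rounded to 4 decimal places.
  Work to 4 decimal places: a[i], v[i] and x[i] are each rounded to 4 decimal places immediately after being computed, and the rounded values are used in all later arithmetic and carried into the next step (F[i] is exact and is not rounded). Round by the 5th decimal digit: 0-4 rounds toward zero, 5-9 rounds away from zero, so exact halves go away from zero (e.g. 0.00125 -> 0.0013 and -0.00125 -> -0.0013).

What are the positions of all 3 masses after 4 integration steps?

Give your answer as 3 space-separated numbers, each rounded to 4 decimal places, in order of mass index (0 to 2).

Step 0: x=[7.0000 12.0000 14.0000] v=[0.0000 1.0000 0.0000]
Step 1: x=[6.5000 11.5000 14.7500] v=[-2.0000 -2.0000 3.0000]
Step 2: x=[5.6250 10.5625 15.9375] v=[-3.5000 -3.7500 4.7500]
Step 3: x=[4.5781 9.7344 17.0313] v=[-4.1875 -3.3125 4.3750]
Step 4: x=[3.6758 9.4414 17.5508] v=[-3.6093 -1.1719 2.0781]

Answer: 3.6758 9.4414 17.5508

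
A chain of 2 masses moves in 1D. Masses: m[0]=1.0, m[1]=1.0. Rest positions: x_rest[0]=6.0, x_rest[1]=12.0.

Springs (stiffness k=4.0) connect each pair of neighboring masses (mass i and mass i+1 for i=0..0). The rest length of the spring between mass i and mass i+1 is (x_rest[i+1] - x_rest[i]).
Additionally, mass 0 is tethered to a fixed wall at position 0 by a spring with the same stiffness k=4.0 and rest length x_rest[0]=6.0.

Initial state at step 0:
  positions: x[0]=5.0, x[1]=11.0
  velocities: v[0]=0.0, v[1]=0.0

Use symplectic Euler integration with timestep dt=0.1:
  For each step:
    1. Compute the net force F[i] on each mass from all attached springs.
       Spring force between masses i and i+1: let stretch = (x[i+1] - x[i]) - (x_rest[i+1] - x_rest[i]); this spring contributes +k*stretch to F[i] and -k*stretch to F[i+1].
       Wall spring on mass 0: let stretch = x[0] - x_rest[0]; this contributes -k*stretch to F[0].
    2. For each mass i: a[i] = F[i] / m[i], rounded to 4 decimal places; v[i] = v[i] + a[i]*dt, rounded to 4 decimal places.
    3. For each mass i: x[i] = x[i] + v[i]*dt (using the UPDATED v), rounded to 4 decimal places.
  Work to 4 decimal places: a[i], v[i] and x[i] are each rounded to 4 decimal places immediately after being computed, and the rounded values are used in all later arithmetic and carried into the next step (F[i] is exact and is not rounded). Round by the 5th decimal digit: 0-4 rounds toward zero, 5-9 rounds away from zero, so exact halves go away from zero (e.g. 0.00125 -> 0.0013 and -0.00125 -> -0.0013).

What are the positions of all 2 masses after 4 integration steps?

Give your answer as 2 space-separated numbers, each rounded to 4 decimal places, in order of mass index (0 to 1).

Answer: 5.3542 11.0227

Derivation:
Step 0: x=[5.0000 11.0000] v=[0.0000 0.0000]
Step 1: x=[5.0400 11.0000] v=[0.4000 0.0000]
Step 2: x=[5.1168 11.0016] v=[0.7680 0.0160]
Step 3: x=[5.2243 11.0078] v=[1.0752 0.0621]
Step 4: x=[5.3542 11.0227] v=[1.2989 0.1487]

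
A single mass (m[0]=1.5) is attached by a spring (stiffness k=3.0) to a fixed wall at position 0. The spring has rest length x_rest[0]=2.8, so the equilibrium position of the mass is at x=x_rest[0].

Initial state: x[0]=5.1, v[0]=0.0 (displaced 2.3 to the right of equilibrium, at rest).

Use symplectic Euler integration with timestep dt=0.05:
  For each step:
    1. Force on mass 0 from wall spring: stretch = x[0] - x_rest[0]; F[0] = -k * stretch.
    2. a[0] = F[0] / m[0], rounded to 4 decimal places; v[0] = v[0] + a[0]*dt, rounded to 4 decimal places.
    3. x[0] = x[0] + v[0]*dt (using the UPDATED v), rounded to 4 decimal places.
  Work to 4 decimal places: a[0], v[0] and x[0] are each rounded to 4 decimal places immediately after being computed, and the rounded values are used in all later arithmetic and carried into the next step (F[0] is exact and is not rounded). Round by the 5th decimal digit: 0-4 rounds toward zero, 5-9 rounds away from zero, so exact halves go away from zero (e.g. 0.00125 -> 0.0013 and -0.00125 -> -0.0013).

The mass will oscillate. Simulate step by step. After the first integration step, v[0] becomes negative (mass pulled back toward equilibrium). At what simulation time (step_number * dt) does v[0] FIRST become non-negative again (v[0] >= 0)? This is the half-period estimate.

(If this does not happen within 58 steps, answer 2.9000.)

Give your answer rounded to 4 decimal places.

Step 0: x=[5.1000] v=[0.0000]
Step 1: x=[5.0885] v=[-0.2300]
Step 2: x=[5.0656] v=[-0.4589]
Step 3: x=[5.0313] v=[-0.6855]
Step 4: x=[4.9859] v=[-0.9086]
Step 5: x=[4.9295] v=[-1.1272]
Step 6: x=[4.8625] v=[-1.3402]
Step 7: x=[4.7852] v=[-1.5465]
Step 8: x=[4.6980] v=[-1.7450]
Step 9: x=[4.6013] v=[-1.9348]
Step 10: x=[4.4956] v=[-2.1149]
Step 11: x=[4.3814] v=[-2.2845]
Step 12: x=[4.2593] v=[-2.4426]
Step 13: x=[4.1299] v=[-2.5885]
Step 14: x=[3.9938] v=[-2.7215]
Step 15: x=[3.8518] v=[-2.8409]
Step 16: x=[3.7045] v=[-2.9461]
Step 17: x=[3.5527] v=[-3.0366]
Step 18: x=[3.3971] v=[-3.1119]
Step 19: x=[3.2385] v=[-3.1716]
Step 20: x=[3.0777] v=[-3.2155]
Step 21: x=[2.9155] v=[-3.2433]
Step 22: x=[2.7528] v=[-3.2549]
Step 23: x=[2.5903] v=[-3.2502]
Step 24: x=[2.4288] v=[-3.2292]
Step 25: x=[2.2692] v=[-3.1921]
Step 26: x=[2.1123] v=[-3.1390]
Step 27: x=[1.9588] v=[-3.0702]
Step 28: x=[1.8095] v=[-2.9861]
Step 29: x=[1.6651] v=[-2.8871]
Step 30: x=[1.5264] v=[-2.7736]
Step 31: x=[1.3941] v=[-2.6462]
Step 32: x=[1.2688] v=[-2.5056]
Step 33: x=[1.1512] v=[-2.3525]
Step 34: x=[1.0418] v=[-2.1876]
Step 35: x=[0.9412] v=[-2.0118]
Step 36: x=[0.8499] v=[-1.8259]
Step 37: x=[0.7684] v=[-1.6309]
Step 38: x=[0.6970] v=[-1.4277]
Step 39: x=[0.6361] v=[-1.2174]
Step 40: x=[0.5861] v=[-1.0010]
Step 41: x=[0.5471] v=[-0.7796]
Step 42: x=[0.5194] v=[-0.5543]
Step 43: x=[0.5031] v=[-0.3262]
Step 44: x=[0.4983] v=[-0.0965]
Step 45: x=[0.5050] v=[0.1337]
First v>=0 after going negative at step 45, time=2.2500

Answer: 2.2500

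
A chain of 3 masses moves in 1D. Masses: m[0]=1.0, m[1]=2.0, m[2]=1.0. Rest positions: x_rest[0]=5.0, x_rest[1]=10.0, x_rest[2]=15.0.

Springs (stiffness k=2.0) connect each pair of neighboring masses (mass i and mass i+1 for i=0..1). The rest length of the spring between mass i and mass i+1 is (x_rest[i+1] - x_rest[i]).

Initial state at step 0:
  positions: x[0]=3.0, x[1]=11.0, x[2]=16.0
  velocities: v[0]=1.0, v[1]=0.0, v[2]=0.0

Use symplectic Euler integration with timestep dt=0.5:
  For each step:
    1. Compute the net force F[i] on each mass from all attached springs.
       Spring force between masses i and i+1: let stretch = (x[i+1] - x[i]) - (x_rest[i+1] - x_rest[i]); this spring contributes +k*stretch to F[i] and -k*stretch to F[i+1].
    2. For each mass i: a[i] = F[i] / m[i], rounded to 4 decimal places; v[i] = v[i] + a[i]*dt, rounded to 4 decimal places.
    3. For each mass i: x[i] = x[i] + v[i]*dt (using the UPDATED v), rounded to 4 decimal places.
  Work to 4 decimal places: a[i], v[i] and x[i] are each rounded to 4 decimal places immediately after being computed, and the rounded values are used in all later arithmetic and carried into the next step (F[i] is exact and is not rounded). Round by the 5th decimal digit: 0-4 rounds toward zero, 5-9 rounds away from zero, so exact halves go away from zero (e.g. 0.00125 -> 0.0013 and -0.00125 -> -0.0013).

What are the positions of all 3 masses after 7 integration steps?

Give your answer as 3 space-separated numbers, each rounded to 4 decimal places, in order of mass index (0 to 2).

Answer: 4.8516 11.0001 17.6485

Derivation:
Step 0: x=[3.0000 11.0000 16.0000] v=[1.0000 0.0000 0.0000]
Step 1: x=[5.0000 10.2500 16.0000] v=[4.0000 -1.5000 0.0000]
Step 2: x=[7.1250 9.6250 15.6250] v=[4.2500 -1.2500 -0.7500]
Step 3: x=[8.0000 9.8750 14.7500] v=[1.7500 0.5000 -1.7500]
Step 4: x=[7.3125 10.8750 13.9375] v=[-1.3750 2.0000 -1.6250]
Step 5: x=[5.9063 11.7500 14.0938] v=[-2.8125 1.7500 0.3125]
Step 6: x=[4.9219 11.7501 15.5782] v=[-1.9688 0.0001 2.9687]
Step 7: x=[4.8516 11.0001 17.6485] v=[-0.1406 -1.5000 4.1406]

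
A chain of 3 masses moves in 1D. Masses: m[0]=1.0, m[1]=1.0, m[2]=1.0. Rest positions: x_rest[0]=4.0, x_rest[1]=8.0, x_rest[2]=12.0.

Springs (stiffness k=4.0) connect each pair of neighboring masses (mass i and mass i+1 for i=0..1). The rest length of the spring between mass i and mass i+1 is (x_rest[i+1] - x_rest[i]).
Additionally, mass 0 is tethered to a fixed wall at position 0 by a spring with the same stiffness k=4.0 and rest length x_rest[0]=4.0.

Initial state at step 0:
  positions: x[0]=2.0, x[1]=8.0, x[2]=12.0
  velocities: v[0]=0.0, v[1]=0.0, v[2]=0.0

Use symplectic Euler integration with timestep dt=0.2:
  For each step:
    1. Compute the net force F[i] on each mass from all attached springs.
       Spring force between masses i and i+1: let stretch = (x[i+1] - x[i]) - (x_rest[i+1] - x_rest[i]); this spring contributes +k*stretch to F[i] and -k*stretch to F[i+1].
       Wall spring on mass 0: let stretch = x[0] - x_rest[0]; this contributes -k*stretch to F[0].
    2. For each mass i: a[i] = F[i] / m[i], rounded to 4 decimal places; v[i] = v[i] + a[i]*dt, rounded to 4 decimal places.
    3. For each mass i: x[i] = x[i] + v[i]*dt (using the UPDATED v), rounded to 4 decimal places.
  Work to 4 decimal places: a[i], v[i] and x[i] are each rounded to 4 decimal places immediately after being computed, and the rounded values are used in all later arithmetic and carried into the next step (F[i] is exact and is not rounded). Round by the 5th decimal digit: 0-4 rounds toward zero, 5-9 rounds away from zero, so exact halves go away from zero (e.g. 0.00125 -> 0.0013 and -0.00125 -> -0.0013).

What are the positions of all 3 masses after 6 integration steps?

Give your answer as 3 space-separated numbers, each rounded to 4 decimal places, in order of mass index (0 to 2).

Step 0: x=[2.0000 8.0000 12.0000] v=[0.0000 0.0000 0.0000]
Step 1: x=[2.6400 7.6800 12.0000] v=[3.2000 -1.6000 0.0000]
Step 2: x=[3.6640 7.2448 11.9488] v=[5.1200 -2.1760 -0.2560]
Step 3: x=[4.6747 6.9893 11.7850] v=[5.0534 -1.2774 -0.8192]
Step 4: x=[5.3078 7.1308 11.4938] v=[3.1653 0.7075 -1.4558]
Step 5: x=[5.3833 7.6787 11.1446] v=[0.3775 2.7395 -1.7462]
Step 6: x=[4.9647 8.4139 10.8808] v=[-2.0928 3.6759 -1.3189]

Answer: 4.9647 8.4139 10.8808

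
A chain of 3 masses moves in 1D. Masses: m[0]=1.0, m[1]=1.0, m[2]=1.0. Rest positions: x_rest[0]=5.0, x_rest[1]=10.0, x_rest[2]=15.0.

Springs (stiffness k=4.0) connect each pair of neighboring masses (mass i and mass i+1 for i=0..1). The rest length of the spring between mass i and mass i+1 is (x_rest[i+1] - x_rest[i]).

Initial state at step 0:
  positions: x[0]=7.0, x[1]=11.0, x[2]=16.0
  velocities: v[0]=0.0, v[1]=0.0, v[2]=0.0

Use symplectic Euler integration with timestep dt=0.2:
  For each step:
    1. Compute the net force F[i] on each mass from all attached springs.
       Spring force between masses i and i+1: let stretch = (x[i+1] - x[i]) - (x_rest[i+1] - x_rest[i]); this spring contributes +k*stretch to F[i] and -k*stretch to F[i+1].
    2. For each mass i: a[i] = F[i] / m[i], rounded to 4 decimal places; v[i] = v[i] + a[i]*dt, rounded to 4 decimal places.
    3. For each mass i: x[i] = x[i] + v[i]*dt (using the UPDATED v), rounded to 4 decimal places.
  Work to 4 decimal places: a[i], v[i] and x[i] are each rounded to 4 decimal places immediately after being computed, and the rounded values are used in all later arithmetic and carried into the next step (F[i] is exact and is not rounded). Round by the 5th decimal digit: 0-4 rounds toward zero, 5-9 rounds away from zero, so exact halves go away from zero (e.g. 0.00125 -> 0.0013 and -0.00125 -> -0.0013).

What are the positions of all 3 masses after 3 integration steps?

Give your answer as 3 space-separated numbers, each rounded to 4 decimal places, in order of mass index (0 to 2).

Answer: 6.2755 11.6129 16.1116

Derivation:
Step 0: x=[7.0000 11.0000 16.0000] v=[0.0000 0.0000 0.0000]
Step 1: x=[6.8400 11.1600 16.0000] v=[-0.8000 0.8000 0.0000]
Step 2: x=[6.5712 11.4032 16.0256] v=[-1.3440 1.2160 0.1280]
Step 3: x=[6.2755 11.6129 16.1116] v=[-1.4784 1.0483 0.4301]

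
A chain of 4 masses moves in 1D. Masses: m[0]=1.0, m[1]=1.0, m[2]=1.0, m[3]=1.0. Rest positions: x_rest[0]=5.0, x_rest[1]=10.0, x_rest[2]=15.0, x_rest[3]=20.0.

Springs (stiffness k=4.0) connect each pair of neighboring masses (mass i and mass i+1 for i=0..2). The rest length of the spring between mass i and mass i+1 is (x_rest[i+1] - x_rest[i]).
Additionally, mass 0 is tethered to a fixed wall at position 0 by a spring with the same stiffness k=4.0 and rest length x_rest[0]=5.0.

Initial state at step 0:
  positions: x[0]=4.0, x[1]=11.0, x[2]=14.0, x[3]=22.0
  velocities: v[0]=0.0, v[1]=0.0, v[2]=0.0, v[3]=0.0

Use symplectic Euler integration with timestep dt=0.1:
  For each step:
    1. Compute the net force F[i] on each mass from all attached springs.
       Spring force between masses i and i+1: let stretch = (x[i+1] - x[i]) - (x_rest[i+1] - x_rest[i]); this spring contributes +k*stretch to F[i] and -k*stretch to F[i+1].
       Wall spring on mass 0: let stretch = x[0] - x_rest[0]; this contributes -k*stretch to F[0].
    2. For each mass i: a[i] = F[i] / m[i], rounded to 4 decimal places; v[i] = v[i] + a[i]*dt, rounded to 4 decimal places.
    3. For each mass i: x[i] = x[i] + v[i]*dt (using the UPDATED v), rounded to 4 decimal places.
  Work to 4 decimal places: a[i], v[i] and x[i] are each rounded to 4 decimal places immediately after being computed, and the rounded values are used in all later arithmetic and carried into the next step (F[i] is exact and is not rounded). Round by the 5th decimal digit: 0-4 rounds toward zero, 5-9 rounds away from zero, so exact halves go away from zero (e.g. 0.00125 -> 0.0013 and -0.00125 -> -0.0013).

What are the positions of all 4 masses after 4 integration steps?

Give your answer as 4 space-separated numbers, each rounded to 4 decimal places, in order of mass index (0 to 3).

Answer: 4.9758 9.7581 15.6175 20.9810

Derivation:
Step 0: x=[4.0000 11.0000 14.0000 22.0000] v=[0.0000 0.0000 0.0000 0.0000]
Step 1: x=[4.1200 10.8400 14.2000 21.8800] v=[1.2000 -1.6000 2.0000 -1.2000]
Step 2: x=[4.3440 10.5456 14.5728 21.6528] v=[2.2400 -2.9440 3.7280 -2.2720]
Step 3: x=[4.6423 10.1642 15.0677 21.3424] v=[2.9830 -3.8138 4.9491 -3.1040]
Step 4: x=[4.9758 9.7581 15.6175 20.9810] v=[3.3348 -4.0612 5.4976 -3.6139]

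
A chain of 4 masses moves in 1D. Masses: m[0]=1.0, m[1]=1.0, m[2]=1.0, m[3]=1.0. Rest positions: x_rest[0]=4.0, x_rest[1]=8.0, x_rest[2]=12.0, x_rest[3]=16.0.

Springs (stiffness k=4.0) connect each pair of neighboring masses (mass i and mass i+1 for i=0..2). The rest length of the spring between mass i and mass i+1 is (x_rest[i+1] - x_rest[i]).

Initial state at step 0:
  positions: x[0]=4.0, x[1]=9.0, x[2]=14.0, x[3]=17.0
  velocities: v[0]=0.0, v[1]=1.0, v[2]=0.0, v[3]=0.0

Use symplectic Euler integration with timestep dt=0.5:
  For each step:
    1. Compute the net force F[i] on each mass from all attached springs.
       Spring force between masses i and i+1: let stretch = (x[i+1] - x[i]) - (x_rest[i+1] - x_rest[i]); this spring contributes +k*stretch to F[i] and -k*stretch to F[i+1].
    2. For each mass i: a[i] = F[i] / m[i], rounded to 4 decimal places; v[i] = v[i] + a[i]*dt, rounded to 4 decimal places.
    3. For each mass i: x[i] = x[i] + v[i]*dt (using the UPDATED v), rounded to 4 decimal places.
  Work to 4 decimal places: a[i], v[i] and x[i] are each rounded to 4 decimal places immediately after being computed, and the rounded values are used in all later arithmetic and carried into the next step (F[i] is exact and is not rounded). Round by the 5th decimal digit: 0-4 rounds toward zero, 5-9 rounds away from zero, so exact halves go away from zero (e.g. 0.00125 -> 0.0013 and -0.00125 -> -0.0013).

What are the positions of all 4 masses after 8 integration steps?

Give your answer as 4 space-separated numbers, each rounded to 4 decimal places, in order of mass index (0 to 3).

Answer: 5.0000 10.0000 15.0000 18.0000

Derivation:
Step 0: x=[4.0000 9.0000 14.0000 17.0000] v=[0.0000 1.0000 0.0000 0.0000]
Step 1: x=[5.0000 9.5000 12.0000 18.0000] v=[2.0000 1.0000 -4.0000 2.0000]
Step 2: x=[6.5000 8.0000 13.5000 17.0000] v=[3.0000 -3.0000 3.0000 -2.0000]
Step 3: x=[5.5000 10.5000 13.0000 16.5000] v=[-2.0000 5.0000 -1.0000 -1.0000]
Step 4: x=[5.5000 10.5000 13.5000 16.5000] v=[0.0000 0.0000 1.0000 0.0000]
Step 5: x=[6.5000 8.5000 14.0000 17.5000] v=[2.0000 -4.0000 1.0000 2.0000]
Step 6: x=[5.5000 10.0000 12.5000 19.0000] v=[-2.0000 3.0000 -3.0000 3.0000]
Step 7: x=[5.0000 9.5000 15.0000 18.0000] v=[-1.0000 -1.0000 5.0000 -2.0000]
Step 8: x=[5.0000 10.0000 15.0000 18.0000] v=[0.0000 1.0000 0.0000 0.0000]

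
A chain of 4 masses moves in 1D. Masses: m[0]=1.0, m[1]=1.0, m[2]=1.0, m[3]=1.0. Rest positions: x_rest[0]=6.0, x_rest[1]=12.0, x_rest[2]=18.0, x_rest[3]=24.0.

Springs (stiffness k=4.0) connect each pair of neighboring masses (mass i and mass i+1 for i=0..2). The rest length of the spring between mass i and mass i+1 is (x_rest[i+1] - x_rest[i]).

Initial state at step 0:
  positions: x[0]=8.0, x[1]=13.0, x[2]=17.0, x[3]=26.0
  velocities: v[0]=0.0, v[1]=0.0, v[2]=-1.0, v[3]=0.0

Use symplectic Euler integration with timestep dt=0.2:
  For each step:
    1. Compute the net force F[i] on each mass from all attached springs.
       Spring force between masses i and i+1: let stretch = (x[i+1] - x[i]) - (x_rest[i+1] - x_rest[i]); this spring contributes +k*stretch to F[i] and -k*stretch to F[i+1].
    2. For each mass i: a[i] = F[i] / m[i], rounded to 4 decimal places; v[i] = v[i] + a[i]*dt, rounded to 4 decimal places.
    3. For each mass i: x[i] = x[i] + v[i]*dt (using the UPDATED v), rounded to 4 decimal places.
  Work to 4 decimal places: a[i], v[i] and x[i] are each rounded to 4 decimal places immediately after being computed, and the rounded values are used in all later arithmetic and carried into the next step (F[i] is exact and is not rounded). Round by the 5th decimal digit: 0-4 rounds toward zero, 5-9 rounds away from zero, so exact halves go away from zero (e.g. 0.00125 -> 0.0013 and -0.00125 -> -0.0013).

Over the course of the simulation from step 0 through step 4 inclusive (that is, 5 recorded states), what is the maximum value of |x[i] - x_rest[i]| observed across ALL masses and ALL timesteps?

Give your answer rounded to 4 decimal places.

Answer: 2.4130

Derivation:
Step 0: x=[8.0000 13.0000 17.0000 26.0000] v=[0.0000 0.0000 -1.0000 0.0000]
Step 1: x=[7.8400 12.8400 17.6000 25.5200] v=[-0.8000 -0.8000 3.0000 -2.4000]
Step 2: x=[7.5200 12.6416 18.7056 24.7328] v=[-1.6000 -0.9920 5.5280 -3.9360]
Step 3: x=[7.0595 12.5940 19.8053 23.9412] v=[-2.3027 -0.2381 5.4986 -3.9578]
Step 4: x=[6.5245 12.8147 20.4130 23.4479] v=[-2.6751 1.1033 3.0383 -2.4665]
Max displacement = 2.4130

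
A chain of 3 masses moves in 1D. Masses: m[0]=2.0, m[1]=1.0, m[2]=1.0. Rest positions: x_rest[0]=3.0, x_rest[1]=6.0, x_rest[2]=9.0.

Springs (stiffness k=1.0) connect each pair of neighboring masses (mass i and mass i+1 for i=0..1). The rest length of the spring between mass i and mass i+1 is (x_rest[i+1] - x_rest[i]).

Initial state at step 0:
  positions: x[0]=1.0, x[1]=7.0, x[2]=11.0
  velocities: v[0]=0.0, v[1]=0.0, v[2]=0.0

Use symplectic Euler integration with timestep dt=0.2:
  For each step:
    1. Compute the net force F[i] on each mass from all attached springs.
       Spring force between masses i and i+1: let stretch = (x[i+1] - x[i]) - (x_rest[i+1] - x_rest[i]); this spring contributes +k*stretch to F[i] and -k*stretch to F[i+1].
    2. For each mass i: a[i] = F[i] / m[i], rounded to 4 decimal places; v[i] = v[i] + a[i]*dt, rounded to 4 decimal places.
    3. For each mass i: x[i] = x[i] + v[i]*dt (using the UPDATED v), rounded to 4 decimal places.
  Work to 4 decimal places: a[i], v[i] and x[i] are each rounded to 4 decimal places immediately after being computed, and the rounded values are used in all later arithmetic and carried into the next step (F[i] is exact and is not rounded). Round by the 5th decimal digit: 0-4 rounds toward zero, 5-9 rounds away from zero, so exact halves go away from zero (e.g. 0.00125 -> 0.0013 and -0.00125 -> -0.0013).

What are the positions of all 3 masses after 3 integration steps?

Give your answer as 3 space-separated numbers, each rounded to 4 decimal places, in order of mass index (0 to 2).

Answer: 1.3462 6.5552 10.7524

Derivation:
Step 0: x=[1.0000 7.0000 11.0000] v=[0.0000 0.0000 0.0000]
Step 1: x=[1.0600 6.9200 10.9600] v=[0.3000 -0.4000 -0.2000]
Step 2: x=[1.1772 6.7672 10.8784] v=[0.5860 -0.7640 -0.4080]
Step 3: x=[1.3462 6.5552 10.7524] v=[0.8450 -1.0598 -0.6302]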